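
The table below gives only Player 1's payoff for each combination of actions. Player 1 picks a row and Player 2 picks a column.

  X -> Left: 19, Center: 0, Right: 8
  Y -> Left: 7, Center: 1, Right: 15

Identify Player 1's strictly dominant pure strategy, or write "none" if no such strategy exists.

none

X fails to dominate Y at Center (0<1).
Y fails to dominate X at Left (7<19).
No single strategy dominates all the others.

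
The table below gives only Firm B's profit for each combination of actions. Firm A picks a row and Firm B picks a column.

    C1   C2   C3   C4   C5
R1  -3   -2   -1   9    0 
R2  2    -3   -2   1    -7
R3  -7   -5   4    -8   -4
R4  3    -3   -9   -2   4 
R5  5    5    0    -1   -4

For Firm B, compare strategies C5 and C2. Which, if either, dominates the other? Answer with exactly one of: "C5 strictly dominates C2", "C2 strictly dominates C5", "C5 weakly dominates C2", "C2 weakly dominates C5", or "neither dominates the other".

neither dominates the other

C5's payoffs vs C2's, by Firm A's action — R1: 0>-2, R2: -7<-3, R3: -4>-5, R4: 4>-3, R5: -4<5.
C5 does better at R1, R3, R4 but worse at R2, R5; neither strategy dominates the other.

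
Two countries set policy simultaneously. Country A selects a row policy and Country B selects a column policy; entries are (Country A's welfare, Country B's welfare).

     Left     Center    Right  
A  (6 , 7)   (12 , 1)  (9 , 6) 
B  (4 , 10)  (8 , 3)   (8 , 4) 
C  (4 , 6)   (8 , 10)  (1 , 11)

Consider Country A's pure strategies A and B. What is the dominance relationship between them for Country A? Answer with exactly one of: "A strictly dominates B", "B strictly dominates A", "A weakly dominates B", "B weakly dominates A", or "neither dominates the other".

Compare A to B across each opponent action: Left: 6>4, Center: 12>8, Right: 9>8.
Every comparison favours A, so A strictly dominates B.

A strictly dominates B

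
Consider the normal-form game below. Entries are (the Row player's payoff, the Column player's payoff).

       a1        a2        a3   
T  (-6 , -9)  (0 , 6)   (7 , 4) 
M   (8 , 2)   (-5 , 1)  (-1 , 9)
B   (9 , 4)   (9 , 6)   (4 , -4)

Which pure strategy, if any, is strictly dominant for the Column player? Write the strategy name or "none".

a1 fails to dominate a2 at T (-9<6).
a2 fails to dominate a1 at M (1<2).
a3 fails to dominate a1 at B (-4<4).
No single strategy dominates all the others.

none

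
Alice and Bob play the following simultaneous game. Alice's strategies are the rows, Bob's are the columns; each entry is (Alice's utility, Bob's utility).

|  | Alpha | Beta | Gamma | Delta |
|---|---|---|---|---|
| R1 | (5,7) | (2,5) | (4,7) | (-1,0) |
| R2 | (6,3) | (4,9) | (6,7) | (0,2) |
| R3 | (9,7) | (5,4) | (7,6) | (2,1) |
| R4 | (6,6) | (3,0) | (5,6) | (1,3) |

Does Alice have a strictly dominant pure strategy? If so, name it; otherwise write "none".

R3 vs R1: Alpha: 9>5, Beta: 5>2, Gamma: 7>4, Delta: 2>-1.
R3 vs R2: Alpha: 9>6, Beta: 5>4, Gamma: 7>6, Delta: 2>0.
R3 vs R4: Alpha: 9>6, Beta: 5>3, Gamma: 7>5, Delta: 2>1.
R3 strictly beats every other strategy against every opponent action, so it is strictly dominant.

R3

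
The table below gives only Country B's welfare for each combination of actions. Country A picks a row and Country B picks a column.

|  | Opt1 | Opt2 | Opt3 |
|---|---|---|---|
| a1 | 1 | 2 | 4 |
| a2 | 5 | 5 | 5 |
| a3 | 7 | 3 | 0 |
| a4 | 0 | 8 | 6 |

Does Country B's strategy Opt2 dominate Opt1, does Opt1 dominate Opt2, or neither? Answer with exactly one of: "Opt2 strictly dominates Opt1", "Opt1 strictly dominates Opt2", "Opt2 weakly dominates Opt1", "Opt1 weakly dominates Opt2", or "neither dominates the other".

Opt2's payoffs vs Opt1's, by Country A's action — a1: 2>1, a2: 5=5, a3: 3<7, a4: 8>0.
Opt2 does better at a1, a4 but worse at a3; neither strategy dominates the other.

neither dominates the other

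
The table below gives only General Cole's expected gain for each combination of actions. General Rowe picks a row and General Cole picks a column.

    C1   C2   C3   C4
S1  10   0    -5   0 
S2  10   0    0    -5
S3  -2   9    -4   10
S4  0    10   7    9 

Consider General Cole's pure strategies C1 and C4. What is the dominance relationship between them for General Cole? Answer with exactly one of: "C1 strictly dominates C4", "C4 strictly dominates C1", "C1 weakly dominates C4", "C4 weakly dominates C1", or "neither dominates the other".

neither dominates the other

C1's payoffs vs C4's, by General Rowe's action — S1: 10>0, S2: 10>-5, S3: -2<10, S4: 0<9.
C1 does better at S1, S2 but worse at S3, S4; neither strategy dominates the other.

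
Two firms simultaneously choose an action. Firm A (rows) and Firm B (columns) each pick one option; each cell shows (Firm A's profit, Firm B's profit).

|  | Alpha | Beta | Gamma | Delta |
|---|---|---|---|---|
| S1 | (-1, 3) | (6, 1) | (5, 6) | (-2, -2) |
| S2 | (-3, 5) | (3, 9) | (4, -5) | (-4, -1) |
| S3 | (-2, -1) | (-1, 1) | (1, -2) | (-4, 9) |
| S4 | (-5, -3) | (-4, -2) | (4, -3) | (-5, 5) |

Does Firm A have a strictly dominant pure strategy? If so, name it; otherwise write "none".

S1

S1 vs S2: Alpha: -1>-3, Beta: 6>3, Gamma: 5>4, Delta: -2>-4.
S1 vs S3: Alpha: -1>-2, Beta: 6>-1, Gamma: 5>1, Delta: -2>-4.
S1 vs S4: Alpha: -1>-5, Beta: 6>-4, Gamma: 5>4, Delta: -2>-5.
S1 strictly beats every other strategy against every opponent action, so it is strictly dominant.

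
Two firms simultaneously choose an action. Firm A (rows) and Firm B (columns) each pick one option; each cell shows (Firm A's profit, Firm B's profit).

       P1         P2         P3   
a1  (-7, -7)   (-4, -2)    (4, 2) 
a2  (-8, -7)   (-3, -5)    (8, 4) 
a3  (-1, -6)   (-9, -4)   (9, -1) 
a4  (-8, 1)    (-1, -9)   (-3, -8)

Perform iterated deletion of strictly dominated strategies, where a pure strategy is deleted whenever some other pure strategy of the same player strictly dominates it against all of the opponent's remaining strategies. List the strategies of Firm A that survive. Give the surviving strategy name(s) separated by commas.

Column P2 is eliminated: P3 beats it against every remaining row (a1: 2>-2, a2: 4>-5, a3: -1>-4, a4: -8>-9).
Row a1 is eliminated: a3 beats it against every remaining column (P1: -1>-7, P3: 9>4).
For Firm A, a3 strictly dominates a2 on the remaining columns (P1: -1>-8, P3: 9>8); eliminate a2.
For Firm A, a3 strictly dominates a4 on the remaining columns (P1: -1>-8, P3: 9>-3); eliminate a4.
For Firm B, P3 strictly dominates P1 on the remaining rows (a3: -1>-6); eliminate P1.
Among the remaining strategies, none is strictly dominated by another pure strategy of the same player, so the elimination stops.
Surviving strategies — Firm A: {a3}; Firm B: {P3}.

a3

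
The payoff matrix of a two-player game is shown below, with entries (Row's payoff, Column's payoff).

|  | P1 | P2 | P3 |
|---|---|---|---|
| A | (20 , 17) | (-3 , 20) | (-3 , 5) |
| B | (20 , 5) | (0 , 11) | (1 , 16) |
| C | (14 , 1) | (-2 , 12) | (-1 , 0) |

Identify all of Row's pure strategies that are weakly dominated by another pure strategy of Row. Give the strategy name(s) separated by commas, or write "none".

B weakly dominates A — P1: 20=20, P2: 0>-3, P3: 1>-3.
B: no other strategy beats it everywhere (A at P2 (0>-3); C at P1 (20>14)).
C is weakly dominated by B (P1: 20>14, P2: 0>-2, P3: 1>-1).

A, C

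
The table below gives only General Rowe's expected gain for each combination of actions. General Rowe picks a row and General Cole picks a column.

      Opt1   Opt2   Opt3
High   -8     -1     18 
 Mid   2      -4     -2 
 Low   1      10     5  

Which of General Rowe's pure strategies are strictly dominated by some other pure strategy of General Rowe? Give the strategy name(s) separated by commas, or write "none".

none

High: no other strategy beats it everywhere (Mid at Opt2 (-1>-4); Low at Opt3 (18>5)).
Nothing dominates Mid: High at Opt1 (2>-8); Low at Opt1 (2>1).
Low: no other strategy beats it everywhere (High at Opt1 (1>-8); Mid at Opt2 (10>-4)).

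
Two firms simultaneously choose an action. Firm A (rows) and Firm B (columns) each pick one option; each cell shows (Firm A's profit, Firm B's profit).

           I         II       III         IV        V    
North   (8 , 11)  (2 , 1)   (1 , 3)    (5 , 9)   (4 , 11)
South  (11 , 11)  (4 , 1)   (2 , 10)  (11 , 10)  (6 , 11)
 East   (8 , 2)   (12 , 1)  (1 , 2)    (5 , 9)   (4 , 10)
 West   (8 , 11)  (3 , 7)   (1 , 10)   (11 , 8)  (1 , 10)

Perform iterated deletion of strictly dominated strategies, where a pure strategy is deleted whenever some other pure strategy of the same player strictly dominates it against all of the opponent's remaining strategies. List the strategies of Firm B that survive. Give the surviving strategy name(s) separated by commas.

I, V

Firm A's strategy North is strictly dominated by South (I: 11>8, II: 4>2, III: 2>1, IV: 11>5, V: 6>4) and is removed.
Column II is eliminated: I beats it against every remaining row (South: 11>1, East: 2>1, West: 11>7).
For Firm A, South strictly dominates East on the remaining columns (I: 11>8, III: 2>1, IV: 11>5, V: 6>4); eliminate East.
Firm B's strategy III is strictly dominated by I (South: 11>10, West: 11>10) and is removed.
Column IV is eliminated: I beats it against every remaining row (South: 11>10, West: 11>8).
Row West is eliminated: South beats it against every remaining column (I: 11>8, V: 6>1).
Among the remaining strategies, none is strictly dominated by another pure strategy of the same player, so the elimination stops.
Surviving strategies — Firm A: {South}; Firm B: {I, V}.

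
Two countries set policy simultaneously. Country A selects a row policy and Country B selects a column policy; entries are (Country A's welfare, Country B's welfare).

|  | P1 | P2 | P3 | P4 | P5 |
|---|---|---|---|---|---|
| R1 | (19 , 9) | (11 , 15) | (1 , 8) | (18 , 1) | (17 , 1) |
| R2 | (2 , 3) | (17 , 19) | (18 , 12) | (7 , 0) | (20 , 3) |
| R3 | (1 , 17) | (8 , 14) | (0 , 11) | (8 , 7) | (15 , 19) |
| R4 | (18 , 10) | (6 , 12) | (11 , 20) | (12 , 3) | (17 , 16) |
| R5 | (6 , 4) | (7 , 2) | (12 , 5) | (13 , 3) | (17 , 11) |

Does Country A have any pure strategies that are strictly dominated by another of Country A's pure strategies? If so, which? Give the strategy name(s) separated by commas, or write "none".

Nothing dominates R1: R2 at P1 (19>2); R3 at P1 (19>1); R4 at P1 (19>18); R5 at P1 (19>6).
R2 is not dominated — it holds its own against R1 at P2 (17>11); R3 at P1 (2>1); R4 at P2 (17>6); R5 at P2 (17>7).
R1 strictly dominates R3 — P1: 19>1, P2: 11>8, P3: 1>0, P4: 18>8, P5: 17>15.
Nothing dominates R4: R1 at P3 (11>1); R2 at P1 (18>2); R3 at P1 (18>1); R5 at P1 (18>6).
Nothing dominates R5: R1 at P3 (12>1); R2 at P1 (6>2); R3 at P1 (6>1); R4 at P2 (7>6).

R3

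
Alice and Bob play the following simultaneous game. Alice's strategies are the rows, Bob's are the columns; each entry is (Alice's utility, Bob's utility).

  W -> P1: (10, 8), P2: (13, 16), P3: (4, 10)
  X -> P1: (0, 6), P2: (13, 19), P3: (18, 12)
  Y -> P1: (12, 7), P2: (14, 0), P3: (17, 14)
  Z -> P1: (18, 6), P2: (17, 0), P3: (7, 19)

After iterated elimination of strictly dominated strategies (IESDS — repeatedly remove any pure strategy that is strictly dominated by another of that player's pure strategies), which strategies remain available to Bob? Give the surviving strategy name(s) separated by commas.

P2, P3

For Alice, Y strictly dominates W on the remaining columns (P1: 12>10, P2: 14>13, P3: 17>4); eliminate W.
For Bob, P3 strictly dominates P1 on the remaining rows (X: 12>6, Y: 14>7, Z: 19>6); eliminate P1.
Among the remaining strategies, none is strictly dominated by another pure strategy of the same player, so the elimination stops.
Surviving strategies — Alice: {X, Y, Z}; Bob: {P2, P3}.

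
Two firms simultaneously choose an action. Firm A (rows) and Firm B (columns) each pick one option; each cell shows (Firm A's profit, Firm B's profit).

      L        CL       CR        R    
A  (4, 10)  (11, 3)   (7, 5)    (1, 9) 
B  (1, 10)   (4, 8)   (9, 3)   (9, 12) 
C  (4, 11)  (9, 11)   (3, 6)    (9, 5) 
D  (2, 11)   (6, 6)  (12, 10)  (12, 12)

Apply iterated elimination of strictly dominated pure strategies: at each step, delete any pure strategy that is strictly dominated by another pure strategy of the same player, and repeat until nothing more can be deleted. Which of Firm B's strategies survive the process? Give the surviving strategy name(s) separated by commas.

L, CL, R

Firm A's strategy B is strictly dominated by D (L: 2>1, CL: 6>4, CR: 12>9, R: 12>9) and is removed.
Column CR is eliminated: L beats it against every remaining row (A: 10>5, C: 11>6, D: 11>10).
Among the remaining strategies, none is strictly dominated by another pure strategy of the same player, so the elimination stops.
Surviving strategies — Firm A: {A, C, D}; Firm B: {L, CL, R}.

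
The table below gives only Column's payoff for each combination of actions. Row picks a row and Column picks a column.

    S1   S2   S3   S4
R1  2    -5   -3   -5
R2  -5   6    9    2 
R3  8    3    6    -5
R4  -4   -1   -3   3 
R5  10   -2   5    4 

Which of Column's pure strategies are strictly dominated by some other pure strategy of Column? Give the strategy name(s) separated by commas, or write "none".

none

Nothing dominates S1: S2 at R1 (2>-5); S3 at R1 (2>-3); S4 at R1 (2>-5).
S2 is not dominated — it holds its own against S1 at R2 (6>-5); S3 at R4 (-1>-3); S4 at R1 (-5=-5).
S3: no other strategy beats it everywhere (S1 at R2 (9>-5); S2 at R1 (-3>-5); S4 at R1 (-3>-5)).
S4 is not dominated — it holds its own against S1 at R2 (2>-5); S2 at R1 (-5=-5); S3 at R4 (3>-3).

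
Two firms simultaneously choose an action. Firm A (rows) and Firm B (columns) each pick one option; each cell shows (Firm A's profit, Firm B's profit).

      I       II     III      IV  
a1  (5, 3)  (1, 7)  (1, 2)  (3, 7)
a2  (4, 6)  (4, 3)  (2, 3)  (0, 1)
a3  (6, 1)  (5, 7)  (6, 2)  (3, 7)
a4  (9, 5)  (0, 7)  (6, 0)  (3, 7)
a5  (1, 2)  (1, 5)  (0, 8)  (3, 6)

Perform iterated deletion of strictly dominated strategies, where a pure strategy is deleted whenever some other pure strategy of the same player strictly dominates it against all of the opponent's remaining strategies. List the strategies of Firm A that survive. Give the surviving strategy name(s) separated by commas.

a1, a3, a4, a5

Row a2 is eliminated: a3 beats it against every remaining column (I: 6>4, II: 5>4, III: 6>2, IV: 3>0).
Column I is eliminated: II beats it against every remaining row (a1: 7>3, a3: 7>1, a4: 7>5, a5: 5>2).
Among the remaining strategies, none is strictly dominated by another pure strategy of the same player, so the elimination stops.
Surviving strategies — Firm A: {a1, a3, a4, a5}; Firm B: {II, III, IV}.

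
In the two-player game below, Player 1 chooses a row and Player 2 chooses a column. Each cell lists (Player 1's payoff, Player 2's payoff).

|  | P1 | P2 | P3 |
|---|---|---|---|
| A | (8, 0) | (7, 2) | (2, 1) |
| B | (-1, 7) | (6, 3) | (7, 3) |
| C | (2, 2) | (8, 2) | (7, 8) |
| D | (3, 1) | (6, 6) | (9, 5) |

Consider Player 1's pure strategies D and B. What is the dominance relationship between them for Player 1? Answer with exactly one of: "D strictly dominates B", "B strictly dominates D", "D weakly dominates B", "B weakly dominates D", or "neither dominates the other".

D weakly dominates B

D's payoffs vs B's, by Player 2's action — P1: 3>-1, P2: 6=6, P3: 9>7.
D is at least as good everywhere and strictly better somewhere (tied only at P2), so D weakly but not strictly dominates B.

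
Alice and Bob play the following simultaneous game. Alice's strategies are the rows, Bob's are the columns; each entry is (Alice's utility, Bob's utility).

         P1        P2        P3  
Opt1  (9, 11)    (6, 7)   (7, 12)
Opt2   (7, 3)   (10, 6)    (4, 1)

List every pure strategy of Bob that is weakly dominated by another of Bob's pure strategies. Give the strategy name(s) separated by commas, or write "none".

none

P1: no other strategy beats it everywhere (P2 at Opt1 (11>7); P3 at Opt2 (3>1)).
P2: no other strategy beats it everywhere (P1 at Opt2 (6>3); P3 at Opt2 (6>1)).
P3: no other strategy beats it everywhere (P1 at Opt1 (12>11); P2 at Opt1 (12>7)).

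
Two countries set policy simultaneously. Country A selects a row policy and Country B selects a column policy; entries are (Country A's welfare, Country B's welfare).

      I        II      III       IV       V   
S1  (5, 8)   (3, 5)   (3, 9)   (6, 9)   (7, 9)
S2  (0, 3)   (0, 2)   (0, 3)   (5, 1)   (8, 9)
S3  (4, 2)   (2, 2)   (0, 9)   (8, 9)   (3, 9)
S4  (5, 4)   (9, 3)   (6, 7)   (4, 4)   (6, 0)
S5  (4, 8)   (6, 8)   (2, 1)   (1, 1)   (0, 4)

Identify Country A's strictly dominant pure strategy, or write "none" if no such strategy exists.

S1 fails to dominate S2 at V (7<8).
S2 fails to dominate S1 at I (0<5).
S3 fails to dominate S1 at I (4<5).
S4 fails to dominate S1 at I (5=5).
S5 fails to dominate S1 at I (4<5).
No single strategy dominates all the others.

none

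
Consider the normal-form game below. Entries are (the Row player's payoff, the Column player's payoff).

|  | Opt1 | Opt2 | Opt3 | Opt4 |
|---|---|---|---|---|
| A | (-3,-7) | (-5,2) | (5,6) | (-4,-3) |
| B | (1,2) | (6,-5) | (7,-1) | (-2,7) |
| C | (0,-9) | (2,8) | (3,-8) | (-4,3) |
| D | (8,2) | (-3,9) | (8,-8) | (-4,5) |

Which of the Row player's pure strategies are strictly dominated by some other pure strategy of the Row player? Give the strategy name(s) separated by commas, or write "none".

A is strictly dominated by B (Opt1: 1>-3, Opt2: 6>-5, Opt3: 7>5, Opt4: -2>-4).
B is not dominated — it holds its own against A at Opt1 (1>-3); C at Opt1 (1>0); D at Opt2 (6>-3).
C is strictly dominated by B (Opt1: 1>0, Opt2: 6>2, Opt3: 7>3, Opt4: -2>-4).
Nothing dominates D: A at Opt1 (8>-3); B at Opt1 (8>1); C at Opt1 (8>0).

A, C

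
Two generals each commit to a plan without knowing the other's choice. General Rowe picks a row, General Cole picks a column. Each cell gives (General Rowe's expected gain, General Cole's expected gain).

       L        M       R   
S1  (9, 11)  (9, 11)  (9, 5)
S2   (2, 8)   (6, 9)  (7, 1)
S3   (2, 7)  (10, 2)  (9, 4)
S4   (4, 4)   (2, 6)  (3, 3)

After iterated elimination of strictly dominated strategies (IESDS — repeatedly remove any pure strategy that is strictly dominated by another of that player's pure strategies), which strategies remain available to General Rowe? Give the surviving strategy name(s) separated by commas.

Row S2 is eliminated: S1 beats it against every remaining column (L: 9>2, M: 9>6, R: 9>7).
For General Rowe, S1 strictly dominates S4 on the remaining columns (L: 9>4, M: 9>2, R: 9>3); eliminate S4.
Column R is eliminated: L beats it against every remaining row (S1: 11>5, S3: 7>4).
Among the remaining strategies, none is strictly dominated by another pure strategy of the same player, so the elimination stops.
Surviving strategies — General Rowe: {S1, S3}; General Cole: {L, M}.

S1, S3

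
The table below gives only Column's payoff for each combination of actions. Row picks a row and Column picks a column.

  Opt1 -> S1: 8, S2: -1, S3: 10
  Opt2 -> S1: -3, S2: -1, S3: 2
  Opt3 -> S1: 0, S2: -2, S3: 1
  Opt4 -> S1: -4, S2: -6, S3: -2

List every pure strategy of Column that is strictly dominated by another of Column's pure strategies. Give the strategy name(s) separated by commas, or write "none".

S1 is strictly dominated by S3 (Opt1: 10>8, Opt2: 2>-3, Opt3: 1>0, Opt4: -2>-4).
S2 is strictly dominated by S3 (Opt1: 10>-1, Opt2: 2>-1, Opt3: 1>-2, Opt4: -2>-6).
S3 is not dominated — it holds its own against S1 at Opt1 (10>8); S2 at Opt1 (10>-1).

S1, S2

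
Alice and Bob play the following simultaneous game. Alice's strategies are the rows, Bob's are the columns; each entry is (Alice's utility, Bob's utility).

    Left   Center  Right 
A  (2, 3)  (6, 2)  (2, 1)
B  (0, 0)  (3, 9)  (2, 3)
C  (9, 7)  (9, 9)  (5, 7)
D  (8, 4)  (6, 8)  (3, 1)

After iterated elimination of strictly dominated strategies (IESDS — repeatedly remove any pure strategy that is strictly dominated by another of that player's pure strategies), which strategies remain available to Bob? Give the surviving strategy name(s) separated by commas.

For Alice, C strictly dominates A on the remaining columns (Left: 9>2, Center: 9>6, Right: 5>2); eliminate A.
For Alice, C strictly dominates B on the remaining columns (Left: 9>0, Center: 9>3, Right: 5>2); eliminate B.
Row D is eliminated: C beats it against every remaining column (Left: 9>8, Center: 9>6, Right: 5>3).
For Bob, Center strictly dominates Left on the remaining rows (C: 9>7); eliminate Left.
Column Right is eliminated: Center beats it against every remaining row (C: 9>7).
Among the remaining strategies, none is strictly dominated by another pure strategy of the same player, so the elimination stops.
Surviving strategies — Alice: {C}; Bob: {Center}.

Center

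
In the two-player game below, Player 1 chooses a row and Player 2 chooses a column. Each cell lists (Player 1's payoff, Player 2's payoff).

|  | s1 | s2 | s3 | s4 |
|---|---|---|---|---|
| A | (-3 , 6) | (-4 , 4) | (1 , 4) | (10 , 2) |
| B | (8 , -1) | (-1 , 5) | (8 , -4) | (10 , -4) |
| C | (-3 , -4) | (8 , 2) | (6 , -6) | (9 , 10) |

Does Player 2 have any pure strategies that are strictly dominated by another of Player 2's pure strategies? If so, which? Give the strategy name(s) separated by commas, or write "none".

s3

s1 is not dominated — it holds its own against s2 at A (6>4); s3 at A (6>4); s4 at A (6>2).
s2: no other strategy beats it everywhere (s1 at B (5>-1); s3 at A (4=4); s4 at A (4>2)).
s3 is strictly dominated by s1 (A: 6>4, B: -1>-4, C: -4>-6).
Nothing dominates s4: s1 at C (10>-4); s2 at C (10>2); s3 at B (-4=-4).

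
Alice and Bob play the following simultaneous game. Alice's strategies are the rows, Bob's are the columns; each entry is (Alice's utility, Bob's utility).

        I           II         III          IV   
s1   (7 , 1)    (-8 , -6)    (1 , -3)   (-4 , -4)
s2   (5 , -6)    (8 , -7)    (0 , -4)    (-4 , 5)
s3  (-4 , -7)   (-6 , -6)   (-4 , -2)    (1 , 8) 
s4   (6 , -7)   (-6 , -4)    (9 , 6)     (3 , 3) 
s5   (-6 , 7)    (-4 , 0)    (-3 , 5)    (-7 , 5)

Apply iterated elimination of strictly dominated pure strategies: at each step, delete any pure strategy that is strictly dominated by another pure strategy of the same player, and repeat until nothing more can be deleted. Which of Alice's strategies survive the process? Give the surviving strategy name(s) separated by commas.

s1, s4

Alice's strategy s5 is strictly dominated by s2 (I: 5>-6, II: 8>-4, III: 0>-3, IV: -4>-7) and is removed.
Column II is eliminated: III beats it against every remaining row (s1: -3>-6, s2: -4>-7, s3: -2>-6, s4: 6>-4).
Row s2 is eliminated: s4 beats it against every remaining column (I: 6>5, III: 9>0, IV: 3>-4).
Row s3 is eliminated: s4 beats it against every remaining column (I: 6>-4, III: 9>-4, IV: 3>1).
Column IV is eliminated: III beats it against every remaining row (s1: -3>-4, s4: 6>3).
Among the remaining strategies, none is strictly dominated by another pure strategy of the same player, so the elimination stops.
Surviving strategies — Alice: {s1, s4}; Bob: {I, III}.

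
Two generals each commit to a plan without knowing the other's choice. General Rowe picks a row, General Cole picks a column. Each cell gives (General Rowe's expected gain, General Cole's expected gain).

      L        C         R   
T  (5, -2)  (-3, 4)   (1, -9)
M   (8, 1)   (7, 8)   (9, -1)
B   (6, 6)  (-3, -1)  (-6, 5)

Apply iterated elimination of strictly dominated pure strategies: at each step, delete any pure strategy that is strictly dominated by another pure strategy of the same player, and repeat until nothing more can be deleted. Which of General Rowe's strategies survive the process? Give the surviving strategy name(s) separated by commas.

General Rowe's strategy T is strictly dominated by M (L: 8>5, C: 7>-3, R: 9>1) and is removed.
For General Rowe, M strictly dominates B on the remaining columns (L: 8>6, C: 7>-3, R: 9>-6); eliminate B.
General Cole's strategy L is strictly dominated by C (M: 8>1) and is removed.
Column R is eliminated: C beats it against every remaining row (M: 8>-1).
Among the remaining strategies, none is strictly dominated by another pure strategy of the same player, so the elimination stops.
Surviving strategies — General Rowe: {M}; General Cole: {C}.

M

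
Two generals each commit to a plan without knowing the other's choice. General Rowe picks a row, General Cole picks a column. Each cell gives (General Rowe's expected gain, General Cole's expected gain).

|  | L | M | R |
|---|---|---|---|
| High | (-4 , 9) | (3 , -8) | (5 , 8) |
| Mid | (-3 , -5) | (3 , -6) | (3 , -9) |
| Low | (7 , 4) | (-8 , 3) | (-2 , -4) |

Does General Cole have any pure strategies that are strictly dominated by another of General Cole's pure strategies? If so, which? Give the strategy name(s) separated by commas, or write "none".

M, R

L is not dominated — it holds its own against M at High (9>-8); R at High (9>8).
M: dominated, since L does at least as well everywhere (High: 9>-8, Mid: -5>-6, Low: 4>3).
R: dominated, since L does at least as well everywhere (High: 9>8, Mid: -5>-9, Low: 4>-4).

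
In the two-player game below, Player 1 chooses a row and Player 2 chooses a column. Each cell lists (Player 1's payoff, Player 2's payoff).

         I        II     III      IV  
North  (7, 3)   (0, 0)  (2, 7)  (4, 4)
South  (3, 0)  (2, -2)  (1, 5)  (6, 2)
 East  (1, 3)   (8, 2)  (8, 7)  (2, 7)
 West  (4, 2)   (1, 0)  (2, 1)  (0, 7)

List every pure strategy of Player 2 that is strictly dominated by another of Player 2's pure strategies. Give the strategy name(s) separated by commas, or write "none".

I is strictly dominated by IV (North: 4>3, South: 2>0, East: 7>3, West: 7>2).
II is strictly dominated by I (North: 3>0, South: 0>-2, East: 3>2, West: 2>0).
III: no other strategy beats it everywhere (I at North (7>3); II at North (7>0); IV at North (7>4)).
IV: no other strategy beats it everywhere (I at North (4>3); II at North (4>0); III at East (7=7)).

I, II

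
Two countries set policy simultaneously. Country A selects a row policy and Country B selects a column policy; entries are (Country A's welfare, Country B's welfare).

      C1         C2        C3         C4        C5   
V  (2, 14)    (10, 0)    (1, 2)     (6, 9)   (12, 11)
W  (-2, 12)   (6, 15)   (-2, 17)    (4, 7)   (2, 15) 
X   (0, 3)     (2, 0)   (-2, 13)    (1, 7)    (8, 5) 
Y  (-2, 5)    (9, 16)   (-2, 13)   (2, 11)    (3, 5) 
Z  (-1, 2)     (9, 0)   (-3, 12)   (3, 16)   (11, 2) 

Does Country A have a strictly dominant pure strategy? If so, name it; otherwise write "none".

V vs W: C1: 2>-2, C2: 10>6, C3: 1>-2, C4: 6>4, C5: 12>2.
V vs X: C1: 2>0, C2: 10>2, C3: 1>-2, C4: 6>1, C5: 12>8.
V vs Y: C1: 2>-2, C2: 10>9, C3: 1>-2, C4: 6>2, C5: 12>3.
V vs Z: C1: 2>-1, C2: 10>9, C3: 1>-3, C4: 6>3, C5: 12>11.
V strictly beats every other strategy against every opponent action, so it is strictly dominant.

V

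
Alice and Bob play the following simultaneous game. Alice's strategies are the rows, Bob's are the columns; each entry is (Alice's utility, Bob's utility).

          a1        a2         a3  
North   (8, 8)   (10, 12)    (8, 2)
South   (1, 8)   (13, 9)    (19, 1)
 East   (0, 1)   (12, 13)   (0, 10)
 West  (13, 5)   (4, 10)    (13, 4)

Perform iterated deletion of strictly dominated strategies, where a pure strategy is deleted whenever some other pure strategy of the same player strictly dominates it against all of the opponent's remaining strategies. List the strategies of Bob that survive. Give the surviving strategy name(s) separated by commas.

a2

Row East is eliminated: South beats it against every remaining column (a1: 1>0, a2: 13>12, a3: 19>0).
Column a1 is eliminated: a2 beats it against every remaining row (North: 12>8, South: 9>8, West: 10>5).
Row North is eliminated: South beats it against every remaining column (a2: 13>10, a3: 19>8).
Row West is eliminated: South beats it against every remaining column (a2: 13>4, a3: 19>13).
Bob's strategy a3 is strictly dominated by a2 (South: 9>1) and is removed.
Among the remaining strategies, none is strictly dominated by another pure strategy of the same player, so the elimination stops.
Surviving strategies — Alice: {South}; Bob: {a2}.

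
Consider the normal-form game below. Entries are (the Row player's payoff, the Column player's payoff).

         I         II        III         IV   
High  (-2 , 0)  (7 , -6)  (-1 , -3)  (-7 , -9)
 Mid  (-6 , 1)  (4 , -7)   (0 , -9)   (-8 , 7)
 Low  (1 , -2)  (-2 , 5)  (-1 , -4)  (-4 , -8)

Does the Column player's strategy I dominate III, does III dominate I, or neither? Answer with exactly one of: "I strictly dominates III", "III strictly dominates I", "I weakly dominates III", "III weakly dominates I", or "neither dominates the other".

I's payoffs vs III's, by the Row player's action — High: 0>-3, Mid: 1>-9, Low: -2>-4.
Every comparison favours I, so I strictly dominates III.

I strictly dominates III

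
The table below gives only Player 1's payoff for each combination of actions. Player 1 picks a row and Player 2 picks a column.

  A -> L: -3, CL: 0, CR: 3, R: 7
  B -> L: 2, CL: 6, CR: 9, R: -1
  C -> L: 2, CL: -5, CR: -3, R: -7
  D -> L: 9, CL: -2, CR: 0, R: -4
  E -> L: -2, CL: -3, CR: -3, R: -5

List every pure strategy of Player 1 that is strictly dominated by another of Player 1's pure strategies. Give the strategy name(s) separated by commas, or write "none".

A is not dominated — it holds its own against B at R (7>-1); C at CL (0>-5); D at CL (0>-2); E at CL (0>-3).
B is not dominated — it holds its own against A at L (2>-3); C at L (2=2); D at CL (6>-2); E at L (2>-2).
C is strictly dominated by D (L: 9>2, CL: -2>-5, CR: 0>-3, R: -4>-7).
D is not dominated — it holds its own against A at L (9>-3); B at L (9>2); C at L (9>2); E at L (9>-2).
E is strictly dominated by B (L: 2>-2, CL: 6>-3, CR: 9>-3, R: -1>-5).

C, E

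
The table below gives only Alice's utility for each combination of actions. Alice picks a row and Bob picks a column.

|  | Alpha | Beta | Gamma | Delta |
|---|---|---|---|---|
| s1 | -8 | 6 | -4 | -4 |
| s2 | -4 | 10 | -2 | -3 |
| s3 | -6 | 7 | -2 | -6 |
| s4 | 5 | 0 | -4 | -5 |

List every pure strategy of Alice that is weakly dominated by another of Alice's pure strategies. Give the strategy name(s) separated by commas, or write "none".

s1: dominated, since s2 does at least as well everywhere (Alpha: -4>-8, Beta: 10>6, Gamma: -2>-4, Delta: -3>-4).
Nothing dominates s2: s1 at Alpha (-4>-8); s3 at Alpha (-4>-6); s4 at Beta (10>0).
s2 weakly dominates s3 — Alpha: -4>-6, Beta: 10>7, Gamma: -2=-2, Delta: -3>-6.
s4: no other strategy beats it everywhere (s1 at Alpha (5>-8); s2 at Alpha (5>-4); s3 at Alpha (5>-6)).

s1, s3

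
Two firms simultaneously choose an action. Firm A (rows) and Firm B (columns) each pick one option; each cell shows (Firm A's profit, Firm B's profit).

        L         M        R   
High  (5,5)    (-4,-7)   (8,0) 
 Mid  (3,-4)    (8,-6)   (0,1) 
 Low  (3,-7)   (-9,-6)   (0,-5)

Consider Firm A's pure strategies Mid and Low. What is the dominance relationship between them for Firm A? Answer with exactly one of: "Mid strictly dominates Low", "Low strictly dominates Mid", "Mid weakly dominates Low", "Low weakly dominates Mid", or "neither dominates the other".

Mid's payoffs vs Low's, by Firm B's action — L: 3=3, M: 8>-9, R: 0=0.
Mid is at least as good everywhere and strictly better somewhere (tied only at L, R), so Mid weakly but not strictly dominates Low.

Mid weakly dominates Low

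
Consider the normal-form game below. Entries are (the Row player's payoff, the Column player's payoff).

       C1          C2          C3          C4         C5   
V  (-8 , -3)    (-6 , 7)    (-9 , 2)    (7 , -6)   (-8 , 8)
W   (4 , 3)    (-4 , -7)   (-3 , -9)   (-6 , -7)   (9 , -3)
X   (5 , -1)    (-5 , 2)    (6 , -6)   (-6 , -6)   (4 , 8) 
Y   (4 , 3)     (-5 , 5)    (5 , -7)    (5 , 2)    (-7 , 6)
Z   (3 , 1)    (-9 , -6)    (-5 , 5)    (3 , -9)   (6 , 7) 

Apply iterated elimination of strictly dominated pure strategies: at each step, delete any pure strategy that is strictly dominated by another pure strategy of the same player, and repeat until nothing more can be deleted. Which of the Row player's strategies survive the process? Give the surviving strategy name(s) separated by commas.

The Column player's strategy C2 is strictly dominated by C5 (V: 8>7, W: -3>-7, X: 8>2, Y: 6>5, Z: 7>-6) and is removed.
Column C3 is eliminated: C5 beats it against every remaining row (V: 8>2, W: -3>-9, X: 8>-6, Y: 6>-7, Z: 7>5).
Column C4 is eliminated: C1 beats it against every remaining row (V: -3>-6, W: 3>-7, X: -1>-6, Y: 3>2, Z: 1>-9).
Row V is eliminated: W beats it against every remaining column (C1: 4>-8, C5: 9>-8).
For the Row player, X strictly dominates Y on the remaining columns (C1: 5>4, C5: 4>-7); eliminate Y.
For the Row player, W strictly dominates Z on the remaining columns (C1: 4>3, C5: 9>6); eliminate Z.
Among the remaining strategies, none is strictly dominated by another pure strategy of the same player, so the elimination stops.
Surviving strategies — the Row player: {W, X}; the Column player: {C1, C5}.

W, X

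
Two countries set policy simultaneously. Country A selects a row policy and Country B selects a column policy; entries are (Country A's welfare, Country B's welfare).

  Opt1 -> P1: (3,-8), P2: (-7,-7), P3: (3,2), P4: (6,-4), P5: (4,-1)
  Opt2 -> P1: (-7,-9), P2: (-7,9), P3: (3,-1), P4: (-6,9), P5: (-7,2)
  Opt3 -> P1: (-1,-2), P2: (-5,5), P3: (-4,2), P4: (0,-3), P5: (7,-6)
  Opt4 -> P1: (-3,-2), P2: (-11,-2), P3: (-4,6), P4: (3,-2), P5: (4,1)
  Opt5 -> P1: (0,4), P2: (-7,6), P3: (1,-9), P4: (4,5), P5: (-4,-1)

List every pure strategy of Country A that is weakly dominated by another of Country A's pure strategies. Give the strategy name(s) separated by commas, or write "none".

Opt2, Opt4, Opt5

Opt1 is not dominated — it holds its own against Opt2 at P1 (3>-7); Opt3 at P1 (3>-1); Opt4 at P1 (3>-3); Opt5 at P1 (3>0).
Opt1 weakly dominates Opt2 — P1: 3>-7, P2: -7=-7, P3: 3=3, P4: 6>-6, P5: 4>-7.
Nothing dominates Opt3: Opt1 at P2 (-5>-7); Opt2 at P1 (-1>-7); Opt4 at P1 (-1>-3); Opt5 at P2 (-5>-7).
Opt4 is weakly dominated by Opt1 (P1: 3>-3, P2: -7>-11, P3: 3>-4, P4: 6>3, P5: 4=4).
Opt5 is weakly dominated by Opt1 (P1: 3>0, P2: -7=-7, P3: 3>1, P4: 6>4, P5: 4>-4).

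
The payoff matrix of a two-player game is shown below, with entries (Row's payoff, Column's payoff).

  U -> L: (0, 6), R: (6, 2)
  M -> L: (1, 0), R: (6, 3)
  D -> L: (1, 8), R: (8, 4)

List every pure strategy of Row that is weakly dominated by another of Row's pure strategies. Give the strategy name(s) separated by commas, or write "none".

U is weakly dominated by M (L: 1>0, R: 6=6).
M is weakly dominated by D (L: 1=1, R: 8>6).
Nothing dominates D: U at L (1>0); M at R (8>6).

U, M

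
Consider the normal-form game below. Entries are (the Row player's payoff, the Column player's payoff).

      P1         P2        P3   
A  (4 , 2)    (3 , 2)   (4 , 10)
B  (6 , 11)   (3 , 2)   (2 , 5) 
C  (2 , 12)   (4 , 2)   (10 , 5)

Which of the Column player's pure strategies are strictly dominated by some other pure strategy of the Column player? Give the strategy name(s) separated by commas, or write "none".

P2

Nothing dominates P1: P2 at A (2=2); P3 at B (11>5).
P2: dominated, since P3 does at least as well everywhere (A: 10>2, B: 5>2, C: 5>2).
P3 is not dominated — it holds its own against P1 at A (10>2); P2 at A (10>2).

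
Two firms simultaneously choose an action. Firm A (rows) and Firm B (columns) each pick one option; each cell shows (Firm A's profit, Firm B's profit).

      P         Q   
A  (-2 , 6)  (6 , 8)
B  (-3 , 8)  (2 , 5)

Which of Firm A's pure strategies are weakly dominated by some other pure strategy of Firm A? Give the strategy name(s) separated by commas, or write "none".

Nothing dominates A: B at P (-2>-3).
A weakly dominates B — P: -2>-3, Q: 6>2.

B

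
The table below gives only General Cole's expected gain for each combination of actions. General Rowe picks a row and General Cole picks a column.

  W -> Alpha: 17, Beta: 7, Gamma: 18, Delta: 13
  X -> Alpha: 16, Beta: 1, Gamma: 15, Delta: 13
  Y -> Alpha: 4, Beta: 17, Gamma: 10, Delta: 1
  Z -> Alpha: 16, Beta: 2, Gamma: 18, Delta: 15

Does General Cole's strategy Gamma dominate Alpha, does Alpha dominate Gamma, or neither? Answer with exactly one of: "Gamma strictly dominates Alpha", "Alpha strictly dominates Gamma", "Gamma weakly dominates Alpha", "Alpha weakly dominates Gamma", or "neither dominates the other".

Compare Gamma to Alpha across each opponent action: W: 18>17, X: 15<16, Y: 10>4, Z: 18>16.
Gamma does better at W, Y, Z but worse at X; neither strategy dominates the other.

neither dominates the other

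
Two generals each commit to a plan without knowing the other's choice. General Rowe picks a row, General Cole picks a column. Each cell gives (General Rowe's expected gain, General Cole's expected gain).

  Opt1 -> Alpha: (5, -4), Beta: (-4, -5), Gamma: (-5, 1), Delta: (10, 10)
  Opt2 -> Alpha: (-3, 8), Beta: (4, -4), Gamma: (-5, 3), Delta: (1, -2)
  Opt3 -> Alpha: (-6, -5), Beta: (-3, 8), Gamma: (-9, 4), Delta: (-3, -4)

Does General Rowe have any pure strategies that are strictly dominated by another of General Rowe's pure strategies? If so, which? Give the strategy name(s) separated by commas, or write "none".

Opt3

Opt1 is not dominated — it holds its own against Opt2 at Alpha (5>-3); Opt3 at Alpha (5>-6).
Nothing dominates Opt2: Opt1 at Beta (4>-4); Opt3 at Alpha (-3>-6).
Opt2 strictly dominates Opt3 — Alpha: -3>-6, Beta: 4>-3, Gamma: -5>-9, Delta: 1>-3.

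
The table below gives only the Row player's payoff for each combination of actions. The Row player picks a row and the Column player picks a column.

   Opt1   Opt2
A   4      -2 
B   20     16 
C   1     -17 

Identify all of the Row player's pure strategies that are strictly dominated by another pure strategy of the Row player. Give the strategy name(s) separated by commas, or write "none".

A: dominated, since B does at least as well everywhere (Opt1: 20>4, Opt2: 16>-2).
B is not dominated — it holds its own against A at Opt1 (20>4); C at Opt1 (20>1).
C is strictly dominated by A (Opt1: 4>1, Opt2: -2>-17).

A, C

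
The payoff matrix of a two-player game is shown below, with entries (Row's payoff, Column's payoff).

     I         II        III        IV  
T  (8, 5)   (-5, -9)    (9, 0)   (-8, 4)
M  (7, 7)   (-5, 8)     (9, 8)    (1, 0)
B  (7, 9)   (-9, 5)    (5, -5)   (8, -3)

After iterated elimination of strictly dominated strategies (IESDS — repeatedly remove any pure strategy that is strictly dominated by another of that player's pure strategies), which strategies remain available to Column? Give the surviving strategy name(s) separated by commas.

I, II, III

For Column, I strictly dominates IV on the remaining rows (T: 5>4, M: 7>0, B: 9>-3); eliminate IV.
For Row, T strictly dominates B on the remaining columns (I: 8>7, II: -5>-9, III: 9>5); eliminate B.
Among the remaining strategies, none is strictly dominated by another pure strategy of the same player, so the elimination stops.
Surviving strategies — Row: {T, M}; Column: {I, II, III}.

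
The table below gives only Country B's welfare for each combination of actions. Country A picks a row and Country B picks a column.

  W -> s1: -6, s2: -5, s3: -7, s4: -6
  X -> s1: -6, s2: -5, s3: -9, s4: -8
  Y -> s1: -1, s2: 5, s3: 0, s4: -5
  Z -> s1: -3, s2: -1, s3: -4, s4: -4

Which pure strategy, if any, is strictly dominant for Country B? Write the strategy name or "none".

s2 vs s1: W: -5>-6, X: -5>-6, Y: 5>-1, Z: -1>-3.
s2 vs s3: W: -5>-7, X: -5>-9, Y: 5>0, Z: -1>-4.
s2 vs s4: W: -5>-6, X: -5>-8, Y: 5>-5, Z: -1>-4.
s2 strictly beats every other strategy against every opponent action, so it is strictly dominant.

s2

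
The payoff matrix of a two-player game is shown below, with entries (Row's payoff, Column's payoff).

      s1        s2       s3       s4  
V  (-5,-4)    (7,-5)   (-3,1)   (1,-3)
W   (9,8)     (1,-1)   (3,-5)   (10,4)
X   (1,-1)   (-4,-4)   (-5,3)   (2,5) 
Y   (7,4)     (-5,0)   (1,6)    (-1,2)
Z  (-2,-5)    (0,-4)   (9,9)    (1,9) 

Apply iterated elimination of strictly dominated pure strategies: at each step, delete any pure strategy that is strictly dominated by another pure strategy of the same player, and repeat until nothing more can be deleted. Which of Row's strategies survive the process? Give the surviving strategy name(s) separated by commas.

Row X is eliminated: W beats it against every remaining column (s1: 9>1, s2: 1>-4, s3: 3>-5, s4: 10>2).
Row's strategy Y is strictly dominated by W (s1: 9>7, s2: 1>-5, s3: 3>1, s4: 10>-1) and is removed.
Column's strategy s2 is strictly dominated by s4 (V: -3>-5, W: 4>-1, Z: 9>-4) and is removed.
For Row, W strictly dominates V on the remaining columns (s1: 9>-5, s3: 3>-3, s4: 10>1); eliminate V.
Among the remaining strategies, none is strictly dominated by another pure strategy of the same player, so the elimination stops.
Surviving strategies — Row: {W, Z}; Column: {s1, s3, s4}.

W, Z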